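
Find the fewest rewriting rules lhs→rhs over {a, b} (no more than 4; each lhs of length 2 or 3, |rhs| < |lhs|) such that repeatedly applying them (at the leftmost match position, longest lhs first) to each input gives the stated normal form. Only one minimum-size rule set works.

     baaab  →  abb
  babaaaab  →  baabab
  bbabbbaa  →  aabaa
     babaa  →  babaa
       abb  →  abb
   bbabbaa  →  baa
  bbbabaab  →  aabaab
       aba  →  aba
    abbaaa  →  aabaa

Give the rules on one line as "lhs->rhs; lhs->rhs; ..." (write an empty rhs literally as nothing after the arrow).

  | baaab => bbab => abb
  | babaaaab => babbaab => baabab
  | bbabbbaa => abbbbaa => aabaa
  | babaa

aaa->ba; bba->ab; bbb->a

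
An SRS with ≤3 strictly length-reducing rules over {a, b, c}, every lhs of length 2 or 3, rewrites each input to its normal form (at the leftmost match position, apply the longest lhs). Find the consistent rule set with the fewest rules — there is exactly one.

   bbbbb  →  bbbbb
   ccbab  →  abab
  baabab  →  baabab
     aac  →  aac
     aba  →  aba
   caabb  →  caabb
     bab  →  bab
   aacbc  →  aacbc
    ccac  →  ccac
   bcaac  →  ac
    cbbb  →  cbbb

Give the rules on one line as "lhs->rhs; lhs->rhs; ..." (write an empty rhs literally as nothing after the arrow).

  | bbbbb
  | ccbab => abab
  | baabab
  | aac

bca->; ccb->ab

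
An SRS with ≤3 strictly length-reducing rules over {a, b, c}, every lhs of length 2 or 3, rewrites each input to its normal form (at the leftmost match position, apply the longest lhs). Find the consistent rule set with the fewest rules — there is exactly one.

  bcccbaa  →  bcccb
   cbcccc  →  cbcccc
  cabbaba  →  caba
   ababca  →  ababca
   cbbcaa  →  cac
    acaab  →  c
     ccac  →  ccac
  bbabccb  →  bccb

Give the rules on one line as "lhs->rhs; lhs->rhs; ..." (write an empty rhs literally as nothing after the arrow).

aa->; acb->c; bb->a

  | bcccbaa => bcccb
  | cbcccc
  | cabbaba => caaaba => caba
  | ababca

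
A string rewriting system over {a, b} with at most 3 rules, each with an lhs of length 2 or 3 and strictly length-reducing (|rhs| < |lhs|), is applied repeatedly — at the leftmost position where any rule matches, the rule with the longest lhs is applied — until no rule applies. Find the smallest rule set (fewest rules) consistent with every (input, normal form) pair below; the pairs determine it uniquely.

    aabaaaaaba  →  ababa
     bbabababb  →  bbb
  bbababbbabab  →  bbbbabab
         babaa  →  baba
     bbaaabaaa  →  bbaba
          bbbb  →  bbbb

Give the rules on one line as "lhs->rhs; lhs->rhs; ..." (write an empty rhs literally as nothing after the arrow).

aa->a; abb->b

  | aabaaaaaba => abaaaaaba => abaaaaba => abaaaba => abaaba => ababa
  | bbabababb => bbababb => bbabb => bbb
  | bbababbbabab => bbabbbabab => bbbbabab
  | babaa => baba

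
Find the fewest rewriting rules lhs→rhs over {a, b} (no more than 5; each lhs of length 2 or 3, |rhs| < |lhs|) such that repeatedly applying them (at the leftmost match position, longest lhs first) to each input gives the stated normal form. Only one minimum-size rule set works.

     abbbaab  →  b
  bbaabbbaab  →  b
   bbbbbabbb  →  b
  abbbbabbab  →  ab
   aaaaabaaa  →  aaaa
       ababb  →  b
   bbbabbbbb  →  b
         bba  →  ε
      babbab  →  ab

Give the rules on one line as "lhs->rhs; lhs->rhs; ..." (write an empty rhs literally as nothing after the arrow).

  | abbbaab => abbaab => aab => b
  | bbaabbbaab => abbbaab => abbaab => aab => b
  | bbbbbabbb => bbbbabbb => bbbabbb => bbabbb => bbb => bb => b
  | abbbbabbab => abbbabbab => abbabbab => abbab => ab

aab->b; ba->a; bb->b; bba->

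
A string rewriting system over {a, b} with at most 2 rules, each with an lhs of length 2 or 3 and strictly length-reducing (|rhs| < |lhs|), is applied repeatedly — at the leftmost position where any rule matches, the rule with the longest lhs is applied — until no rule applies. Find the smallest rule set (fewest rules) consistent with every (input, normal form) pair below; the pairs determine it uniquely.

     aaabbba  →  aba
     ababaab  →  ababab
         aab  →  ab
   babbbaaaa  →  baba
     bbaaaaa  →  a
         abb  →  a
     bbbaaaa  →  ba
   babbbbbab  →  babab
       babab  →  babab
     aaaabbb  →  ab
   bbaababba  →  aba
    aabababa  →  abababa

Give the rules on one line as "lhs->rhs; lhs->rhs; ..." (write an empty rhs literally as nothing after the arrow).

aa->a; bb->

  | aaabbba => aabbba => abbba => aba
  | ababaab => ababab
  | aab => ab
  | babbbaaaa => babaaaa => babaaa => babaa => baba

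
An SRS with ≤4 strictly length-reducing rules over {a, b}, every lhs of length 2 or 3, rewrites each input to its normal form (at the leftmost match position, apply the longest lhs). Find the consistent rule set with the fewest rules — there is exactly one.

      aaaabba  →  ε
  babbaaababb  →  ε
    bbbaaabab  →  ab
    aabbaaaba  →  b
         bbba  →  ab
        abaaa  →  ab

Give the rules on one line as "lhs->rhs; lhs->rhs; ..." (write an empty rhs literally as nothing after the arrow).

aa->; ba->b; bb->a

  | aaaabba => aabba => bba => aa => ε
  | babbaaababb => bbbaaababb => abaaababb => abaababb => abababb => abbabb => aaabb => abb => aa => ε
  | bbbaaabab => abaaabab => abaabab => ababab => abbab => aaab => ab
  | aabbaaaba => bbaaaba => aaaaba => aaba => ba => b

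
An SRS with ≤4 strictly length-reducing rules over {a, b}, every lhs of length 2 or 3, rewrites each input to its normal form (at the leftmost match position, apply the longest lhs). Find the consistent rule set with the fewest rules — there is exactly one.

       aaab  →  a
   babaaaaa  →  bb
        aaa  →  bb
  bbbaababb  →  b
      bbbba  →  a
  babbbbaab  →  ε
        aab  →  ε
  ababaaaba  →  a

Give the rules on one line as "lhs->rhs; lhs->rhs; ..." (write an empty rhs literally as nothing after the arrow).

  | aaab => bbb => a
  | babaaaaa => baaaaa => bbbaa => aaa => bb
  | aaa => bb
  | bbbaababb => aaababb => bbbabb => aabb => abb => b

aa->a; aaa->bb; ab->; bbb->a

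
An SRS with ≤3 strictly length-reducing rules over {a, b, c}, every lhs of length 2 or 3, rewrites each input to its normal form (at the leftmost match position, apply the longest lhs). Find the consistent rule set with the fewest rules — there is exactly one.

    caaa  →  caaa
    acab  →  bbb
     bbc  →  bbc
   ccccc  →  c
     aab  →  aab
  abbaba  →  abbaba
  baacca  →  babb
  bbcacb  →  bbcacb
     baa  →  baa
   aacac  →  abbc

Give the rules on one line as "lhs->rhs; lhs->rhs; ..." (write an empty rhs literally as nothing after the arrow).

  | caaa
  | acab => bbb
  | bbc
  | ccccc => cccc => ccc => cc => c

aca->bb; cc->c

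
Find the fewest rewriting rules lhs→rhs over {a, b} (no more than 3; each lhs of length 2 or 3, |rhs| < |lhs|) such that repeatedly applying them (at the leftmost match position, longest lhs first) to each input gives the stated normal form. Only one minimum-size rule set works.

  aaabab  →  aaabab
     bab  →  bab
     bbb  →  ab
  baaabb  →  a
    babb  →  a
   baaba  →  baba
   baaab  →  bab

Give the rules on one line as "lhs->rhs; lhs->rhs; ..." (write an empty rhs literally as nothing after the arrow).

abb->b; baa->ba; bb->a

  | aaabab
  | bab
  | bbb => ab
  | baaabb => baabb => babb => bb => a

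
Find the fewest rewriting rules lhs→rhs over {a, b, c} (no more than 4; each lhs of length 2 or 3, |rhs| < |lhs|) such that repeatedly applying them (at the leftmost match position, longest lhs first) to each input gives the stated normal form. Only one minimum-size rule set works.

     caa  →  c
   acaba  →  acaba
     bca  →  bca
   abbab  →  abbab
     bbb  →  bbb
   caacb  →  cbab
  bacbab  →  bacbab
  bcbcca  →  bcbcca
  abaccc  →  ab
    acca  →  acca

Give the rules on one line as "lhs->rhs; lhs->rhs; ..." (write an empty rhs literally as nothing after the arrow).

aa->; aac->ba; ccc->a

  | caa => c
  | acaba
  | bca
  | abbab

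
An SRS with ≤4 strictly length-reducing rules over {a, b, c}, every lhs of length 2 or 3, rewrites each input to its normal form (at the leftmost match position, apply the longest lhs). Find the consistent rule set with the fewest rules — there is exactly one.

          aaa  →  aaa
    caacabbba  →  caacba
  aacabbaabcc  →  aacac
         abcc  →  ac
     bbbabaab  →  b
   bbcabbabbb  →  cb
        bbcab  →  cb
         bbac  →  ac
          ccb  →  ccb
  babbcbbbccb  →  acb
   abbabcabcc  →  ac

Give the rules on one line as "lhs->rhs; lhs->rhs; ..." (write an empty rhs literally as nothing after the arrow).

  | aaa
  | caacabbba => caacbbba => caacba
  | aacabbaabcc => aacbbaabcc => aacaabcc => aacabcc => aacbcc => aacac
  | abcc => bcc => ac

ab->b; bb->; bc->a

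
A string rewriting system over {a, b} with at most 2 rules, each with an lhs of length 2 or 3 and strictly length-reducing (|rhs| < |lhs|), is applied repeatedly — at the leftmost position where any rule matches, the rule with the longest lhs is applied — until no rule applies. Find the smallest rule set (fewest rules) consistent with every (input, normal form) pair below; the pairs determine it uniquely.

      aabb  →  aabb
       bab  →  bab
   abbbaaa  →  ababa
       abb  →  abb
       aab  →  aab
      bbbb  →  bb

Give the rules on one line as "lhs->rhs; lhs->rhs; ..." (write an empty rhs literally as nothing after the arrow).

baa->ab; bbb->bb

  | aabb
  | bab
  | abbbaaa => abbaaa => ababa
  | abb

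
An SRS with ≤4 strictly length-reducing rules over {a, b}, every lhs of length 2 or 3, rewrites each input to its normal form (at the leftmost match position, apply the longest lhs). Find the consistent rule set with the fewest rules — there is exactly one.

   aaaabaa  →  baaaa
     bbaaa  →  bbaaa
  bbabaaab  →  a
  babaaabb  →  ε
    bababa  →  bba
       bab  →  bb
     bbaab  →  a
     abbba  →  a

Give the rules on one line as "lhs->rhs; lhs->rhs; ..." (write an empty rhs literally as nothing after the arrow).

aab->ba; ab->b; aba->; bbb->

  | aaaabaa => aabaaa => baaaa
  | bbaaa
  | bbabaaab => bbaab => bbba => a
  | babaaabb => baabb => bbab => bbb => ε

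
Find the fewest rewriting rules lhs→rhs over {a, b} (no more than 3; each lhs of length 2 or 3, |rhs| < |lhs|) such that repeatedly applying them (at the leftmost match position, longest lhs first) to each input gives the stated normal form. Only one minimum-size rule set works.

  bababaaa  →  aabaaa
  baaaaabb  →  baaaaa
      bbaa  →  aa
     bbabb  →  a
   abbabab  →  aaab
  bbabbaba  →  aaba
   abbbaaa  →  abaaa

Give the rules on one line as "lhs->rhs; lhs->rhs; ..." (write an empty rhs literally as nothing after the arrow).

bab->ab; bb->

  | bababaaa => ababaaa => aabaaa
  | baaaaabb => baaaaa
  | bbaa => aa
  | bbabb => abb => a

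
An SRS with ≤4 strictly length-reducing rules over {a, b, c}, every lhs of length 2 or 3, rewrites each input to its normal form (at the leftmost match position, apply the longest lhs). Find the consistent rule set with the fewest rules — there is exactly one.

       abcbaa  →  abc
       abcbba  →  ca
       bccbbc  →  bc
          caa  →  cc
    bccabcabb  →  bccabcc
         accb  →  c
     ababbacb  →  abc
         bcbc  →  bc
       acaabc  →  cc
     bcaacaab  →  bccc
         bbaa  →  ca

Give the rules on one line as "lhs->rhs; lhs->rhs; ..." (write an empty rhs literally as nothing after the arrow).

  | abcbaa => abaa => abc
  | abcbba => abba => aaa => ca
  | bccbbc => bcbc => bc
  | caa => cc

aa->c; ac->c; bb->a; cb->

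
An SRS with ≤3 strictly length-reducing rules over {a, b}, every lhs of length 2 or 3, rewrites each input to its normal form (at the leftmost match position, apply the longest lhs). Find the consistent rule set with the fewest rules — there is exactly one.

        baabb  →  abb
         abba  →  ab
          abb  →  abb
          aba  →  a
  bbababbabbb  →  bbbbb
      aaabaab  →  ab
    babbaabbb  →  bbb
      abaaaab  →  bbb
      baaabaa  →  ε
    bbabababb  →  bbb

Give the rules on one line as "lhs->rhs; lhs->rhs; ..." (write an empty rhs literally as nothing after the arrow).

  | baabb => abb
  | abba => ab
  | abb
  | aba => a

aab->bb; ba->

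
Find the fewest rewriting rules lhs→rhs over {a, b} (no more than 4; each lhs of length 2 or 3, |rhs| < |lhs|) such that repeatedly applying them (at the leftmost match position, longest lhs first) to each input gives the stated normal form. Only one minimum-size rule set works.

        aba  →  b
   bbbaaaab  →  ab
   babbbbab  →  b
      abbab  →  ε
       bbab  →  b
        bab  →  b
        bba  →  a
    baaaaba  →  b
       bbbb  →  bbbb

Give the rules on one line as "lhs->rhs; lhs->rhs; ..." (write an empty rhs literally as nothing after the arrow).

aa->b; aaa->; ba->a; bab->aa

  | aba => aa => b
  | bbbaaaab => bbaaaab => baaaab => aaaab => ab
  | babbbbab => aabbbab => bbbbab => bbbaa => bbaa => baa => aa => b
  | abbab => abaa => aaa => ε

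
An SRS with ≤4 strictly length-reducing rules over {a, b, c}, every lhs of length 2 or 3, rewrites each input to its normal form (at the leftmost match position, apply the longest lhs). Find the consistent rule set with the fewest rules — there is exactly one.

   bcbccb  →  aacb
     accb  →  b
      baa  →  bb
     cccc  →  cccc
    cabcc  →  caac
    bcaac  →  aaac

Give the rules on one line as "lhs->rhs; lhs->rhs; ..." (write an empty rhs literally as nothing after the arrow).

  | bcbccb => abccb => aacb
  | accb => b
  | baa => bb
  | cccc

acc->; baa->bb; bc->a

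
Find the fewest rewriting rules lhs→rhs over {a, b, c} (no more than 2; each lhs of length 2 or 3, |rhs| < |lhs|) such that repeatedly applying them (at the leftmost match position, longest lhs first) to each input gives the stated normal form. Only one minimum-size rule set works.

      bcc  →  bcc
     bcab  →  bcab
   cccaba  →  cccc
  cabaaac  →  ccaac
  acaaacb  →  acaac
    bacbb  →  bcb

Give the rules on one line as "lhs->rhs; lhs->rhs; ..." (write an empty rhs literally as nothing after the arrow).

  | bcc
  | bcab
  | cccaba => cccc
  | cabaaac => ccaac

aba->c; acb->c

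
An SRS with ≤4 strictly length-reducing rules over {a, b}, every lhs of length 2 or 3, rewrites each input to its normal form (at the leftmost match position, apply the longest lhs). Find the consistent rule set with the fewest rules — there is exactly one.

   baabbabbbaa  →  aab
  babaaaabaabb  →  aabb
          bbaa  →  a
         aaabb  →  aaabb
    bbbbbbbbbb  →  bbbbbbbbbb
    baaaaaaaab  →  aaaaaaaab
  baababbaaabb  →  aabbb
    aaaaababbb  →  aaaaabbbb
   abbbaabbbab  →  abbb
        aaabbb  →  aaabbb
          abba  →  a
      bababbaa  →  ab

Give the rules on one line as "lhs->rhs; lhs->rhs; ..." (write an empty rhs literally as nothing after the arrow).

aba->ab; ba->a; bba->

  | baabbabbbaa => aabbabbbaa => aabbbaa => aaba => aab
  | babaaaabaabb => abaaaabaabb => abaaabaabb => abaabaabb => ababaabb => abbaabb => aabb
  | bbaa => a
  | aaabb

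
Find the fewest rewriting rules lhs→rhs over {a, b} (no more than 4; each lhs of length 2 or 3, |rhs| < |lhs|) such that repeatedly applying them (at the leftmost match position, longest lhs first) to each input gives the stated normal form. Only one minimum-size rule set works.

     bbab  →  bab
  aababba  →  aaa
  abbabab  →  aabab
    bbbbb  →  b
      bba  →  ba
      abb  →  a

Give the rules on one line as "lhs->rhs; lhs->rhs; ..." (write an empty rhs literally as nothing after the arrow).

  | bbab => bab
  | aababba => aabaa => aaa
  | abbabab => aabab
  | bbbbb => bbbb => bbb => bb => b

abb->a; baa->a; bb->b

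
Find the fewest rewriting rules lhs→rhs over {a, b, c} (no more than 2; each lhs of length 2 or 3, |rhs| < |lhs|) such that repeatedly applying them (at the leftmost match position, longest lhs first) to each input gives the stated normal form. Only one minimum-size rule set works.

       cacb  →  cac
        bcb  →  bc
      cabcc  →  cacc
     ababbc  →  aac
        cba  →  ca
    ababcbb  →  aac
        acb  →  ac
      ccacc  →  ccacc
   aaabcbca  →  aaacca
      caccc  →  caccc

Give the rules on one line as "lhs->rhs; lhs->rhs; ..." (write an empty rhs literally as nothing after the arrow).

  | cacb => cac
  | bcb => bc
  | cabcc => cacc
  | ababbc => aabbc => aabc => aac

ab->a; cb->c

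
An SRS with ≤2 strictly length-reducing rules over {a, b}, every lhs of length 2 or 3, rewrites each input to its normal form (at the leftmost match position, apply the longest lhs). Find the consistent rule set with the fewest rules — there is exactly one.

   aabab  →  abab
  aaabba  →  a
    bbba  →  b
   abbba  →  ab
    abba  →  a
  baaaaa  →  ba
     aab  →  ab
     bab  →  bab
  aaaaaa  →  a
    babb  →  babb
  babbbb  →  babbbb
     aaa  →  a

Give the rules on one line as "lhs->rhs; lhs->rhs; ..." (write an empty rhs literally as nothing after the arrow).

  | aabab => abab
  | aaabba => aabba => abba => a
  | bbba => b
  | abbba => ab

aa->a; bba->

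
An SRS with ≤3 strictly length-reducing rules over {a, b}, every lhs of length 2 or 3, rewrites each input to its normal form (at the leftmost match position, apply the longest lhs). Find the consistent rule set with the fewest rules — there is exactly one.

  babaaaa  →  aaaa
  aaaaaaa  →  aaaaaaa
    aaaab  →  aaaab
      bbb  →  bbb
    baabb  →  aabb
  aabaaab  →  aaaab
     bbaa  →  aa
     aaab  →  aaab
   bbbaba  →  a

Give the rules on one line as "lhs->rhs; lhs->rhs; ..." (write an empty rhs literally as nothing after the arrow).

aba->a; ba->a

  | babaaaa => abaaaa => aaaa
  | aaaaaaa
  | aaaab
  | bbb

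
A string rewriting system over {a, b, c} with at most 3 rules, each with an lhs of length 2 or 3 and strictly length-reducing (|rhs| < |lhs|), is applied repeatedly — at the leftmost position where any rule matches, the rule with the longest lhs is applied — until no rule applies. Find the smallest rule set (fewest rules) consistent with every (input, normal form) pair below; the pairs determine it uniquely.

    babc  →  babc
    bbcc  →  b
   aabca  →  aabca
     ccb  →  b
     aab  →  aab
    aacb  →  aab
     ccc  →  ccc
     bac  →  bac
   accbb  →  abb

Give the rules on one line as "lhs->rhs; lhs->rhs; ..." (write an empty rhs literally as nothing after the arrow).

  | babc
  | bbcc => b
  | aabca
  | ccb => cb => b

bcc->; cb->b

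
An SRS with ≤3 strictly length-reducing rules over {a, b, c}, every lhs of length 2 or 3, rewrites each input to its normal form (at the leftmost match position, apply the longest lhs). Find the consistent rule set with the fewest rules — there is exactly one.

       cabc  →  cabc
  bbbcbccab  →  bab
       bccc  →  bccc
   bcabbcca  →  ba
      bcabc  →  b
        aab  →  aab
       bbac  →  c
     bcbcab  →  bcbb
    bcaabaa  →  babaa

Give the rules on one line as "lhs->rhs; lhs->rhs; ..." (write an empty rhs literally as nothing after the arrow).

bba->; bbc->b; bca->b

  | cabc
  | bbbcbccab => bbbccab => bbcab => bab
  | bccc
  | bcabbcca => bbbcca => bbca => ba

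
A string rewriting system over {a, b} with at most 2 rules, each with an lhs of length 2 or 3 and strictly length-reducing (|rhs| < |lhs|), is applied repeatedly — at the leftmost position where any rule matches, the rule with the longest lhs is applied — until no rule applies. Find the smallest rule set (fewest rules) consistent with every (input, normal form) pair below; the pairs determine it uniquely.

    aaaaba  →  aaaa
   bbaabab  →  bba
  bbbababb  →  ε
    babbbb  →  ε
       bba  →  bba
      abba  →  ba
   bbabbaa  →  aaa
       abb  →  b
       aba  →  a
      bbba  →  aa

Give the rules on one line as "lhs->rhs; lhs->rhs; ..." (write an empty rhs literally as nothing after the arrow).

  | aaaaba => aaaa
  | bbaabab => bbaab => bba
  | bbbababb => aababb => aabb => ab => ε
  | babbbb => bbbb => ab => ε

ab->; bbb->a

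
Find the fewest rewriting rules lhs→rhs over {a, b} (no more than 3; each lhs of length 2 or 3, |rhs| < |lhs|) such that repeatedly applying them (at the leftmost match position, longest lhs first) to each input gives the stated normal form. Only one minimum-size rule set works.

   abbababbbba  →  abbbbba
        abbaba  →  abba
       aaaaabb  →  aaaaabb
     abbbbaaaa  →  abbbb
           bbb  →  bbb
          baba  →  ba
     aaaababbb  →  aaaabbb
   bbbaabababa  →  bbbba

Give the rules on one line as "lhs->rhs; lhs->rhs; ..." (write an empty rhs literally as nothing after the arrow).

  | abbababbbba => abbabbbba => abbbbba
  | abbaba => abba
  | aaaaabb
  | abbbbaaaa => abbbbaa => abbbb

baa->b; bab->b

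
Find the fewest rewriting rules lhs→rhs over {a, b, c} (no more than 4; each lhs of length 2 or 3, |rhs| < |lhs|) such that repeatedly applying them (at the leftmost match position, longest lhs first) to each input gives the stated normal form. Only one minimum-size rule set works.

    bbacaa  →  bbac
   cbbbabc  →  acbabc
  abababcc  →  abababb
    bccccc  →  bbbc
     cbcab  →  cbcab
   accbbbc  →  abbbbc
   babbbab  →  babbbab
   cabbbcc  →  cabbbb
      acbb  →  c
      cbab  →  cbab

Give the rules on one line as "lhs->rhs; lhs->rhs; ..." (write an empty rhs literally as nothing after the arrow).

aa->; cbb->ac; cc->b

  | bbacaa => bbac
  | cbbbabc => acbabc
  | abababcc => abababb
  | bccccc => bbccc => bbbc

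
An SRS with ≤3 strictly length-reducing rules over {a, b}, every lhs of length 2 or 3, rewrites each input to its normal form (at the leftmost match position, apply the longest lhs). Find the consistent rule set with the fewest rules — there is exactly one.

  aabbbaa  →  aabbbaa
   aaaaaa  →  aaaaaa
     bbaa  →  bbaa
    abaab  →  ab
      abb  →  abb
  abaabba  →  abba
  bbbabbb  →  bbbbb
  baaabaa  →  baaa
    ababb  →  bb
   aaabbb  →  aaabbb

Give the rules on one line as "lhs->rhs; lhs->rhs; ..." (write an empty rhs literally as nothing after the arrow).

  | aabbbaa
  | aaaaaa
  | bbaa
  | abaab => ab

aba->; bab->b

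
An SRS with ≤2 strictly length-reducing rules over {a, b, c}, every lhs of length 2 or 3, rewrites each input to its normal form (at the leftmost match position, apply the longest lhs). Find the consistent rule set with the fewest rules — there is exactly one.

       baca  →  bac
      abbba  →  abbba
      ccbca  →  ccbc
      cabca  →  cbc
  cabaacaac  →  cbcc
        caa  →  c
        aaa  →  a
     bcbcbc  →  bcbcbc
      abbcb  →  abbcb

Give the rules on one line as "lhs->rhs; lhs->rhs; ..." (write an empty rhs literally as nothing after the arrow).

  | baca => bac
  | abbba
  | ccbca => ccbc
  | cabca => cbca => cbc

aa->; ca->c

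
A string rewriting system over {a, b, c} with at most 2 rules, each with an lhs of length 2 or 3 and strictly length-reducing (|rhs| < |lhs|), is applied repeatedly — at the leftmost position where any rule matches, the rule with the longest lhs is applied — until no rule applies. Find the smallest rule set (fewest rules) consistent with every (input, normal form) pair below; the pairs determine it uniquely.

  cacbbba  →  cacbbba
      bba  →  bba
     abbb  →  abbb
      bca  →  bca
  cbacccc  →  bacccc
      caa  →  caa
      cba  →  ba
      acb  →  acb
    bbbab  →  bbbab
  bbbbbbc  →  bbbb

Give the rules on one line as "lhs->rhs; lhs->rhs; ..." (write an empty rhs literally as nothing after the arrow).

bbc->; cba->ba

  | cacbbba
  | bba
  | abbb
  | bca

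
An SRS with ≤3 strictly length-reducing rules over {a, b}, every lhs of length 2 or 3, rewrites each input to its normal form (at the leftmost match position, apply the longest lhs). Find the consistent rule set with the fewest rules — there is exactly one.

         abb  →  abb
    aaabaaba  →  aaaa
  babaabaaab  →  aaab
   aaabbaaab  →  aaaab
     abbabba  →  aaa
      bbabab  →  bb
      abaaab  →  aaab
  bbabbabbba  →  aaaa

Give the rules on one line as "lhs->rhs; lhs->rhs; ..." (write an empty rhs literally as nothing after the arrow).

ba->; bbb->a

  | abb
  | aaabaaba => aaaaba => aaaa
  | babaabaaab => baabaaab => abaaab => aaab
  | aaabbaaab => aaabaab => aaaab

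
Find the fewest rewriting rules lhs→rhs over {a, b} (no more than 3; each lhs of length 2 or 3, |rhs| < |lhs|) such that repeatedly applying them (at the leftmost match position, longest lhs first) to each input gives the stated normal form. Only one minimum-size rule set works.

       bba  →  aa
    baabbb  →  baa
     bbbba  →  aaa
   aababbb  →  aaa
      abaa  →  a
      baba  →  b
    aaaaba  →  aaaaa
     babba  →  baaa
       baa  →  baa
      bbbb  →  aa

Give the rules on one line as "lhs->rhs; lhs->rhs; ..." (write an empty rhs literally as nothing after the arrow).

  | bba => aa
  | baabbb => baabb => baab => baa
  | bbbba => abba => aaa
  | aababbb => aaabbb => aaabb => aaab => aaa

aab->aa; aba->; bb->a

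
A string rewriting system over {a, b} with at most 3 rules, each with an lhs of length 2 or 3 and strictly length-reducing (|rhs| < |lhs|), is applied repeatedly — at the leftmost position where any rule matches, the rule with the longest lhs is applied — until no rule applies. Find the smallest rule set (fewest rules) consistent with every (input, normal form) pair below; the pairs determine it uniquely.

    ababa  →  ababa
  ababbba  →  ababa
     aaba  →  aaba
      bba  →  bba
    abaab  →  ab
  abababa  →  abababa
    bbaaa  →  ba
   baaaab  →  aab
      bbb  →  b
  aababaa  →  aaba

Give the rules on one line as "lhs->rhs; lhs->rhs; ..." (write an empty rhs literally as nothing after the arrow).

  | ababa
  | ababbba => ababa
  | aaba
  | bba

baa->; bbb->b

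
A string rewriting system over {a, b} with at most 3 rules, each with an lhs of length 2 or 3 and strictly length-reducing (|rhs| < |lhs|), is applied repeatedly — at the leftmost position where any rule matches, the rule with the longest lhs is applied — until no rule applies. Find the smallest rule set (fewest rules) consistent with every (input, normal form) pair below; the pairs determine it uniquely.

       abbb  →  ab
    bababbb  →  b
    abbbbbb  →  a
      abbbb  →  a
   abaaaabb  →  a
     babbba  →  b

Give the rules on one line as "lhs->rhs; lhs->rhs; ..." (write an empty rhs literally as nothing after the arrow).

ba->b; bab->b; bb->

  | abbb => ab
  | bababbb => babbb => bbb => b
  | abbbbbb => abbbb => abb => a
  | abbbb => abb => a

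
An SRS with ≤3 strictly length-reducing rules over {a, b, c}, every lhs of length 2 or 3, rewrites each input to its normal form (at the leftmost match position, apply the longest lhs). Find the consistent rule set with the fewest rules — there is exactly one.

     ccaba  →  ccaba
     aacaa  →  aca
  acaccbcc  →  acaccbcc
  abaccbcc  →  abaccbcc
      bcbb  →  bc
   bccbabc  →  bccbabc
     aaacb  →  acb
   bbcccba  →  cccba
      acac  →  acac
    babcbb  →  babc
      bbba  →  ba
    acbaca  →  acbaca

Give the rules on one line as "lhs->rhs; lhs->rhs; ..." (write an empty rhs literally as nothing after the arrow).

  | ccaba
  | aacaa => acaa => aca
  | acaccbcc
  | abaccbcc

aa->a; bb->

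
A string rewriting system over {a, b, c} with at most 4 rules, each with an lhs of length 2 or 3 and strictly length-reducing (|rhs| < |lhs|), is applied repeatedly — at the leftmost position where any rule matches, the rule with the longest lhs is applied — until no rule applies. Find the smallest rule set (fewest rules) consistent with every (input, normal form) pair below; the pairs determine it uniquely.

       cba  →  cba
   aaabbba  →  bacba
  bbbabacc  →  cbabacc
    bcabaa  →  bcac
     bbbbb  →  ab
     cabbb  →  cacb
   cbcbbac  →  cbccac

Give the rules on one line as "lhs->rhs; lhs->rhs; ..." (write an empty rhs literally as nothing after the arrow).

  | cba
  | aaabbba => babbba => bacba
  | bbbabacc => cbabacc
  | bcabaa => bcabb => bcac

aa->b; bb->c; ccb->ab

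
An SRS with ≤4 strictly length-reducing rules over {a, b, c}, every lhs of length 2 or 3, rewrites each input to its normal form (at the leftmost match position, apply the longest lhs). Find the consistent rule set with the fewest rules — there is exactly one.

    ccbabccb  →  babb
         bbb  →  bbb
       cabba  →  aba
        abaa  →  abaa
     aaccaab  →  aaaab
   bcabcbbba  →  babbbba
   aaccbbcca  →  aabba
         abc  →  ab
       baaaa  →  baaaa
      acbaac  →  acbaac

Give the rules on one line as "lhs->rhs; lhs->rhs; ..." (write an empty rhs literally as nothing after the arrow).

bc->b; cab->a; cc->

  | ccbabccb => babccb => babcb => babb
  | bbb
  | cabba => aba
  | abaa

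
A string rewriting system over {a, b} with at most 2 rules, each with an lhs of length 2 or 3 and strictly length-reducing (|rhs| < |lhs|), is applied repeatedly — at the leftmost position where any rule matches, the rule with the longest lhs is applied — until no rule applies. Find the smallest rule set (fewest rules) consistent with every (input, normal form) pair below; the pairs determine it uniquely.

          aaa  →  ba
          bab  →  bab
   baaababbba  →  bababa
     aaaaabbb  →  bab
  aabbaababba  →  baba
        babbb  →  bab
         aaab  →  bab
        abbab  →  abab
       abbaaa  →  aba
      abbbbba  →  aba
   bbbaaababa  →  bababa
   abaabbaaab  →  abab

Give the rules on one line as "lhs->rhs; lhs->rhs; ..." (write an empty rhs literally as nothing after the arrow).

aa->b; bb->b

  | aaa => ba
  | bab
  | baaababbba => bbababbba => bababbba => bababba => bababa
  | aaaaabbb => baaabbb => bbabbb => babbb => babb => bab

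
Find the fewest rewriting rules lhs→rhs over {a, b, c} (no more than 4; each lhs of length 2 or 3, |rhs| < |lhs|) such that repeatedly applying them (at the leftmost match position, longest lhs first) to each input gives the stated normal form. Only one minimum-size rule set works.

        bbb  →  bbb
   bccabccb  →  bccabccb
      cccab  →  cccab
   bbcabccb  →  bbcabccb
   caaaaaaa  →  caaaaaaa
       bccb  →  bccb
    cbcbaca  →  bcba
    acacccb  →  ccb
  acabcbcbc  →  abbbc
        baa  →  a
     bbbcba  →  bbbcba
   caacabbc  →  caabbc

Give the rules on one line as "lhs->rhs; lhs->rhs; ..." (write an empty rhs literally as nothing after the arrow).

ac->; baa->a; cbc->bc

  | bbb
  | bccabccb
  | cccab
  | bbcabccb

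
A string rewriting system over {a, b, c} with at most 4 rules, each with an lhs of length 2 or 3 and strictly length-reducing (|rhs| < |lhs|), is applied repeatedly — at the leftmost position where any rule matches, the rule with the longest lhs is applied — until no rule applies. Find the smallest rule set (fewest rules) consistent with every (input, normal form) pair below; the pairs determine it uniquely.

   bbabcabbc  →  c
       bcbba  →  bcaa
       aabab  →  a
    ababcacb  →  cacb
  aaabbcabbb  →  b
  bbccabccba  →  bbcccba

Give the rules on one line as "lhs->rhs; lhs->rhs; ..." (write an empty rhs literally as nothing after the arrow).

ab->; bba->aa; cab->

  | bbabcabbc => aabcabbc => acabbc => abc => c
  | bcbba => bcaa
  | aabab => aab => a
  | ababcacb => abcacb => cacb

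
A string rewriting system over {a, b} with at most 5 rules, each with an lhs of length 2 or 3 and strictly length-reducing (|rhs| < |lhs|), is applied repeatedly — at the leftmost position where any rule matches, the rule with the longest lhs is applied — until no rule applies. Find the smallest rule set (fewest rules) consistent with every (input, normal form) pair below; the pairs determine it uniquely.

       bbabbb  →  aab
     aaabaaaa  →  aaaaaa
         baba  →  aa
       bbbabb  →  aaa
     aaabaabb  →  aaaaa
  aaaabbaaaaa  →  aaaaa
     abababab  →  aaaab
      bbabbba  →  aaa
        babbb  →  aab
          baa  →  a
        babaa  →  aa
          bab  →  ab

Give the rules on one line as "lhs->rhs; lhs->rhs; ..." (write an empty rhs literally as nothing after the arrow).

  | bbabbb => bbbbb => abbb => aab
  | aaabaaaa => aaaaaa
  | baba => aba => aa
  | bbbabb => ababb => aabb => aaa

ba->a; baa->a; bb->a; bba->bb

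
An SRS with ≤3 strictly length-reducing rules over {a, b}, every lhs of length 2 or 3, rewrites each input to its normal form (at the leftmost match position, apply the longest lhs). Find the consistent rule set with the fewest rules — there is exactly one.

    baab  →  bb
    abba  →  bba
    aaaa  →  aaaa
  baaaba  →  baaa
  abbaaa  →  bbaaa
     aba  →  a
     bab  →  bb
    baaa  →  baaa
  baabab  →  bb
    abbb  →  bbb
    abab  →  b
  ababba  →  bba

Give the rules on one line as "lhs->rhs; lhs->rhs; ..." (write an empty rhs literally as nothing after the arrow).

  | baab => bab => bb
  | abba => bba
  | aaaa
  | baaaba => baaa

ab->b; aba->a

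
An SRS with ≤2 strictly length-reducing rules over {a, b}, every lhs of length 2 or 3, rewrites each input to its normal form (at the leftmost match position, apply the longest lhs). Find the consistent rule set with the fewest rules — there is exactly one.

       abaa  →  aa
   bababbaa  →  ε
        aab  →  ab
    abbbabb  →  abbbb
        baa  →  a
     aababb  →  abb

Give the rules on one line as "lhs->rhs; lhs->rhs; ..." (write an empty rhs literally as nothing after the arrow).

aab->ab; ba->

  | abaa => aa
  | bababbaa => babbaa => bbaa => ba => ε
  | aab => ab
  | abbbabb => abbbb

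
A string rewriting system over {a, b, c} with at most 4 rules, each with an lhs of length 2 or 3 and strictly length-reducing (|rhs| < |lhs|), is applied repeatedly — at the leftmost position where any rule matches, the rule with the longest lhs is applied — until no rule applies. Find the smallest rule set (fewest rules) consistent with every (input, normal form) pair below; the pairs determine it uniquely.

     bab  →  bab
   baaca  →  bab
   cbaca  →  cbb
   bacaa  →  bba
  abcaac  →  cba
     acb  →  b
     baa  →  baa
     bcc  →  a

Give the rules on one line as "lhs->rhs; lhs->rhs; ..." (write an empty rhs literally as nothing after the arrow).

abc->cb; ac->; aca->b; bcc->a

  | bab
  | baaca => bab
  | cbaca => cbb
  | bacaa => bba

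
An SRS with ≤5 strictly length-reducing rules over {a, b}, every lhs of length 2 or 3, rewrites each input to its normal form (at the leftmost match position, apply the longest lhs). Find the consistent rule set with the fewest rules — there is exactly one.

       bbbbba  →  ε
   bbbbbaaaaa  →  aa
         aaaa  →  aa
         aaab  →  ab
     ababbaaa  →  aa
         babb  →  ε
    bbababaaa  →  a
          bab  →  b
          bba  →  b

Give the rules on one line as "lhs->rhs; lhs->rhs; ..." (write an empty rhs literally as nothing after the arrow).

aaa->a; ba->; bb->; bba->b

  | bbbbba => bbba => ba => ε
  | bbbbbaaaaa => bbbaaaaa => baaaaa => aaaa => aa
  | aaaa => aa
  | aaab => ab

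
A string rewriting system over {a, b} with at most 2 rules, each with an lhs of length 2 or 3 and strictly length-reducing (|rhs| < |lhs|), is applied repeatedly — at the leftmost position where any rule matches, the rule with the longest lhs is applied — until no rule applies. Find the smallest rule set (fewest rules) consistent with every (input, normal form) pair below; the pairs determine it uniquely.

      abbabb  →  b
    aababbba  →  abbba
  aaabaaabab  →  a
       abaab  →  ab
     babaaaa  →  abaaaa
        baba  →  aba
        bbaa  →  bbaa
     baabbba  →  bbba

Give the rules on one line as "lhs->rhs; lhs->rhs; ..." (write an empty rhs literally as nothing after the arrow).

aab->; bab->ab

  | abbabb => ababb => aabb => b
  | aababbba => abbba
  | aaabaaabab => aaaabab => aaab => a
  | abaab => ab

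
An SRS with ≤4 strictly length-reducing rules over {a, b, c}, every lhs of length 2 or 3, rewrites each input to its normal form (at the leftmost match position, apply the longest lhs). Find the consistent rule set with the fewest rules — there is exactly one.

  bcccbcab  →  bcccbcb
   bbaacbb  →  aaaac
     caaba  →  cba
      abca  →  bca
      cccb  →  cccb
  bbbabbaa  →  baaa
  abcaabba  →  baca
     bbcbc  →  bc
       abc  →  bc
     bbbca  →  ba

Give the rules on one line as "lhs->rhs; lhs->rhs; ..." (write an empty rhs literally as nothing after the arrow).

ab->b; bba->aa; bbc->; cbb->ac

  | bcccbcab => bcccbcb
  | bbaacbb => aaacbb => aaaac
  | caaba => caba => cba
  | abca => bca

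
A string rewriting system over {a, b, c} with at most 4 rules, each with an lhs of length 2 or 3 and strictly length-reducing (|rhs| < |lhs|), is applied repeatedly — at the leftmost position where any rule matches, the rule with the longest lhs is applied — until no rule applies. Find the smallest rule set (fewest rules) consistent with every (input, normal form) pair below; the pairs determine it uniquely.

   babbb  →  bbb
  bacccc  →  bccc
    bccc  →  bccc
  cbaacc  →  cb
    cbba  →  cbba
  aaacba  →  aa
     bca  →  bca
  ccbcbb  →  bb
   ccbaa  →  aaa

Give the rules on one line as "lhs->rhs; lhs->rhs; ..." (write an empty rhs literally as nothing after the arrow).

  | babbb => bbb
  | bacccc => bccc
  | bccc
  | cbaacc => cbac => cb

ab->; ac->; ccb->a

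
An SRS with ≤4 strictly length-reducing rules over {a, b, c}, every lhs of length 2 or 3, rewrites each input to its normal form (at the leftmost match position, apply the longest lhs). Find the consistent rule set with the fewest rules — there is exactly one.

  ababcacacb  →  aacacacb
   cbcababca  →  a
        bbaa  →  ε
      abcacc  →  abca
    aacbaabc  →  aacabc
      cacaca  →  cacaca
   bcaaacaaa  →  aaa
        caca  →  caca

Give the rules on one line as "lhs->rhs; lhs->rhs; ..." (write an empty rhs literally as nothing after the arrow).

ba->; bab->a; caa->a; cc->

  | ababcacacb => aacacacb
  | cbcababca => cbcaaca => cbaca => cca => a
  | bbaa => ba => ε
  | abcacc => abca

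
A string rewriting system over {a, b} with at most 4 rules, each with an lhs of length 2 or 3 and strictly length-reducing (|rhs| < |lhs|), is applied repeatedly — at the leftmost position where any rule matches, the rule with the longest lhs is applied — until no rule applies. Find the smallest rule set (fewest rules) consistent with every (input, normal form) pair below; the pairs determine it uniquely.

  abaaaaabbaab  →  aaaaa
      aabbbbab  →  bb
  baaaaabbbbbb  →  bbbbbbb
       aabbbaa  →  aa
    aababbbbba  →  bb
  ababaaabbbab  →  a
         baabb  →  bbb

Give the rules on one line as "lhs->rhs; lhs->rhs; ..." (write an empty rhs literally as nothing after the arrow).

  | abaaaaabbaab => aaaaabbaab => aaaabaaab => aaaaaab => aaaaa
  | aabbbbab => ababbab => abbab => baab => bab => bb
  | baaaaabbbbbb => baaaabbbbbb => baaabbbbbb => baabbbbbb => babbbbbb => bbbbbbb
  | aabbbaa => ababaa => abaa => aa

ab->; abb->ba; ba->b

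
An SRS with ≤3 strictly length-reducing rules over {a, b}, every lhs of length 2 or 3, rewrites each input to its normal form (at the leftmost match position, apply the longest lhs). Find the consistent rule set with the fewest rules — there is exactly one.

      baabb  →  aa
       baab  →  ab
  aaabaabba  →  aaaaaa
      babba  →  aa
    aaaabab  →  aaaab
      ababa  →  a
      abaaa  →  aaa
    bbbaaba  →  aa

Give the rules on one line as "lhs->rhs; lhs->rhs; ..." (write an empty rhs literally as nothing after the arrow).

ba->; bb->a

  | baabb => abb => aa
  | baab => ab
  | aaabaabba => aaaabba => aaaaaa
  | babba => bba => aa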